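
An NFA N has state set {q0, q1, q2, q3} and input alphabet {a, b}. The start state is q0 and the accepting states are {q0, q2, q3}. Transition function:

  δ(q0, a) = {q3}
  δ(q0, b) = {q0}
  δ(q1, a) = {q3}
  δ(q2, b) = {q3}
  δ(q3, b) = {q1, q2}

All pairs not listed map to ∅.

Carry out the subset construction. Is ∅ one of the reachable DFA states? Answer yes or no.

yes

Start state of the DFA: {q0}.
{q0} --a--> {q3}  [new]
{q0} --b--> {q0}  [seen]
{q3} --a--> ∅  [new]
{q3} --b--> {q1, q2}  [new]
∅ --a--> ∅  [seen]
∅ --b--> ∅  [seen]
{q1, q2} --a--> {q3}  [seen]
{q1, q2} --b--> {q3}  [seen]
Reachable DFA states: {q0}, {q3}, ∅, {q1, q2}.
∅ is among them.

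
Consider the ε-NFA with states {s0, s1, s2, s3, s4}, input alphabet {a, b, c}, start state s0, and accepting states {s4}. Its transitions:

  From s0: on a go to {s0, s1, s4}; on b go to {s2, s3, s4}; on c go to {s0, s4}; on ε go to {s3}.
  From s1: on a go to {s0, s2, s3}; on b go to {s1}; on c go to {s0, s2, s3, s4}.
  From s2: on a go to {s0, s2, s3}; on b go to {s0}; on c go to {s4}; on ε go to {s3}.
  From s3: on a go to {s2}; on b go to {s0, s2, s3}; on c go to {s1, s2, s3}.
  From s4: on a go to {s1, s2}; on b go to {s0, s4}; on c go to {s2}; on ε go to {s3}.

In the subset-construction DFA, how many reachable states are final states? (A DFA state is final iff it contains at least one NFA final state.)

Start state of the DFA: {s0, s3} (ε-closure of the NFA start).
{s0, s3} --a--> {s0, s1, s2, s3, s4}  [new]
{s0, s3} --b--> {s0, s2, s3, s4}  [new]
{s0, s3} --c--> {s0, s1, s2, s3, s4}  [seen]
{s0, s1, s2, s3, s4} --a--> {s0, s1, s2, s3, s4}  [seen]
{s0, s1, s2, s3, s4} --b--> {s0, s1, s2, s3, s4}  [seen]
{s0, s1, s2, s3, s4} --c--> {s0, s1, s2, s3, s4}  [seen]
{s0, s2, s3, s4} --a--> {s0, s1, s2, s3, s4}  [seen]
{s0, s2, s3, s4} --b--> {s0, s2, s3, s4}  [seen]
{s0, s2, s3, s4} --c--> {s0, s1, s2, s3, s4}  [seen]
Reachable DFA states: {s0, s3}, {s0, s1, s2, s3, s4}, {s0, s2, s3, s4}.
Accepting DFA states (contain an NFA accepting state): {s0, s1, s2, s3, s4}, {s0, s2, s3, s4}.

2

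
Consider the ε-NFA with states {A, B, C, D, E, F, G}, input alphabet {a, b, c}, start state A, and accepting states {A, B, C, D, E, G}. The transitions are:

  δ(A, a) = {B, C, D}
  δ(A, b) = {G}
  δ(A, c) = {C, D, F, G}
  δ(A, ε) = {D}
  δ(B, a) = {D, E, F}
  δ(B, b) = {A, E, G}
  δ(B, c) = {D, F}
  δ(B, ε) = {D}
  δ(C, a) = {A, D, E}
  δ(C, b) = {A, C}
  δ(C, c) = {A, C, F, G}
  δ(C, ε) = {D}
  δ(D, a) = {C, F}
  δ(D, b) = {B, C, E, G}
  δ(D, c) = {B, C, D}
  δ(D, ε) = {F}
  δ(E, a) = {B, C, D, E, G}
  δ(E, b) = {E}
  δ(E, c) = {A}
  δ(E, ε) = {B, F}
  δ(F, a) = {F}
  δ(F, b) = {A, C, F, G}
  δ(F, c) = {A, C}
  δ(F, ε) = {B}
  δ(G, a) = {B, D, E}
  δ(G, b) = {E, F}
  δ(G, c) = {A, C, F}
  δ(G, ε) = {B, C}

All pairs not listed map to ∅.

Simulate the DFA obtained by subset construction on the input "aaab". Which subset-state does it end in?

Start: {A, B, D, F}.
δ(A,a) = {B, C, D}; δ(B,a) = {D, E, F}; δ(D,a) = {C, F}; δ(F,a) = {F}.
Union: {B, C, D, E, F}.
After a: {B, C, D, E, F}.
δ(B,a) = {D, E, F}; δ(C,a) = {A, D, E}; δ(D,a) = {C, F}; δ(E,a) = {B, C, D, E, G}; δ(F,a) = {F}.
Union: {A, B, C, D, E, F, G}.
After a: {A, B, C, D, E, F, G}.
δ(A,a) = {B, C, D}; δ(B,a) = {D, E, F}; δ(C,a) = {A, D, E}; δ(D,a) = {C, F}; δ(E,a) = {B, C, D, E, G}; δ(F,a) = {F}; δ(G,a) = {B, D, E}.
Union: {A, B, C, D, E, F, G}.
After a: {A, B, C, D, E, F, G}.
δ(A,b) = {G}; δ(B,b) = {A, E, G}; δ(C,b) = {A, C}; δ(D,b) = {B, C, E, G}; δ(E,b) = {E}; δ(F,b) = {A, C, F, G}; δ(G,b) = {E, F}.
Union: {A, B, C, E, F, G}.
ε-closure gives {A, B, C, D, E, F, G}.
After b: {A, B, C, D, E, F, G}.

{A, B, C, D, E, F, G}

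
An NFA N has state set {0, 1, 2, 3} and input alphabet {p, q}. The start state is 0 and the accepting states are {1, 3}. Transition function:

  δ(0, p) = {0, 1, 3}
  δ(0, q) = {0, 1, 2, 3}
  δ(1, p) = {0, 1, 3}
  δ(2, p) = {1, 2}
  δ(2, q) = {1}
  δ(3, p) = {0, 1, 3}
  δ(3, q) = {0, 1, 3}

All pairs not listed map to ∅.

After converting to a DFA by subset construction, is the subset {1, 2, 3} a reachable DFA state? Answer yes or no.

Start state of the DFA: {0}.
{0} --p--> {0, 1, 3}  [new]
{0} --q--> {0, 1, 2, 3}  [new]
{0, 1, 3} --p--> {0, 1, 3}  [seen]
{0, 1, 3} --q--> {0, 1, 2, 3}  [seen]
{0, 1, 2, 3} --p--> {0, 1, 2, 3}  [seen]
{0, 1, 2, 3} --q--> {0, 1, 2, 3}  [seen]
Reachable DFA states: {0}, {0, 1, 3}, {0, 1, 2, 3}.
{1, 2, 3} is not among them.

no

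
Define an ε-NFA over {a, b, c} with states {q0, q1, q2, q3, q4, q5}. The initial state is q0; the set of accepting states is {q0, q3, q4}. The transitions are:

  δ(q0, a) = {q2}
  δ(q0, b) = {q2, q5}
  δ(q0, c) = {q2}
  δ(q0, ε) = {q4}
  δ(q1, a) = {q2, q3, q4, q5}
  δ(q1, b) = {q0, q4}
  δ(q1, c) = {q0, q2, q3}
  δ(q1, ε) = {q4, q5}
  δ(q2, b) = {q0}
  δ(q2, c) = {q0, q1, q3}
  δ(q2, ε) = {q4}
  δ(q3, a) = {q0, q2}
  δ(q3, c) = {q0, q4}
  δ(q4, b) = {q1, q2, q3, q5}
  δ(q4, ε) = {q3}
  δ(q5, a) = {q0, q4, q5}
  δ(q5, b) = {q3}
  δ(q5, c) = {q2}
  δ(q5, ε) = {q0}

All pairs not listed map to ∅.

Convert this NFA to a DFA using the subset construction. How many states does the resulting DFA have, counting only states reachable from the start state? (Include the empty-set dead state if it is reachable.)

4

Start state of the DFA: {q0, q3, q4} (ε-closure of the NFA start).
{q0, q3, q4} --a--> {q0, q2, q3, q4}  [new]
{q0, q3, q4} --b--> {q0, q1, q2, q3, q4, q5}  [new]
{q0, q3, q4} --c--> {q0, q2, q3, q4}  [seen]
{q0, q2, q3, q4} --a--> {q0, q2, q3, q4}  [seen]
{q0, q2, q3, q4} --b--> {q0, q1, q2, q3, q4, q5}  [seen]
{q0, q2, q3, q4} --c--> {q0, q1, q2, q3, q4, q5}  [seen]
{q0, q1, q2, q3, q4, q5} --a--> {q0, q2, q3, q4, q5}  [new]
{q0, q1, q2, q3, q4, q5} --b--> {q0, q1, q2, q3, q4, q5}  [seen]
{q0, q1, q2, q3, q4, q5} --c--> {q0, q1, q2, q3, q4, q5}  [seen]
{q0, q2, q3, q4, q5} --a--> {q0, q2, q3, q4, q5}  [seen]
{q0, q2, q3, q4, q5} --b--> {q0, q1, q2, q3, q4, q5}  [seen]
{q0, q2, q3, q4, q5} --c--> {q0, q1, q2, q3, q4, q5}  [seen]
Reachable DFA states: {q0, q3, q4}, {q0, q2, q3, q4}, {q0, q1, q2, q3, q4, q5}, {q0, q2, q3, q4, q5}.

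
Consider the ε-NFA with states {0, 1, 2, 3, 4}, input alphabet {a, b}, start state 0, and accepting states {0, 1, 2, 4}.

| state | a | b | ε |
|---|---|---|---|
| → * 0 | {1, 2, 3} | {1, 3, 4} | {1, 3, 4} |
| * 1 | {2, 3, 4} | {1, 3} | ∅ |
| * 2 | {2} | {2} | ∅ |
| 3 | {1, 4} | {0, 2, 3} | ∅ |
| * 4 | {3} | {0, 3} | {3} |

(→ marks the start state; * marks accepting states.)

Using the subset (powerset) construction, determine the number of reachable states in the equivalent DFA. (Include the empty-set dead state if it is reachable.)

Start state of the DFA: {0, 1, 3, 4} (ε-closure of the NFA start).
{0, 1, 3, 4} --a--> {1, 2, 3, 4}  [new]
{0, 1, 3, 4} --b--> {0, 1, 2, 3, 4}  [new]
{1, 2, 3, 4} --a--> {1, 2, 3, 4}  [seen]
{1, 2, 3, 4} --b--> {0, 1, 2, 3, 4}  [seen]
{0, 1, 2, 3, 4} --a--> {1, 2, 3, 4}  [seen]
{0, 1, 2, 3, 4} --b--> {0, 1, 2, 3, 4}  [seen]
Reachable DFA states: {0, 1, 3, 4}, {1, 2, 3, 4}, {0, 1, 2, 3, 4}.

3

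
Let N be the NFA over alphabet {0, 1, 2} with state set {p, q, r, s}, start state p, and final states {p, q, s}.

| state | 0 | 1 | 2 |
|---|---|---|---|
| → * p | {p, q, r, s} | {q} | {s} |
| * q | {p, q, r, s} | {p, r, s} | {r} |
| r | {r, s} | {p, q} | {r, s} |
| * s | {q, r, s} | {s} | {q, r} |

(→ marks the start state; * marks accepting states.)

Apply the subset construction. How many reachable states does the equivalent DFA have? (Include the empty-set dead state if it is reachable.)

Start state of the DFA: {p}.
{p} --0--> {p, q, r, s}  [new]
{p} --1--> {q}  [new]
{p} --2--> {s}  [new]
{p, q, r, s} --0--> {p, q, r, s}  [seen]
{p, q, r, s} --1--> {p, q, r, s}  [seen]
{p, q, r, s} --2--> {q, r, s}  [new]
{q} --0--> {p, q, r, s}  [seen]
{q} --1--> {p, r, s}  [new]
{q} --2--> {r}  [new]
{s} --0--> {q, r, s}  [seen]
{s} --1--> {s}  [seen]
{s} --2--> {q, r}  [new]
{q, r, s} --0--> {p, q, r, s}  [seen]
{q, r, s} --1--> {p, q, r, s}  [seen]
{q, r, s} --2--> {q, r, s}  [seen]
{p, r, s} --0--> {p, q, r, s}  [seen]
{p, r, s} --1--> {p, q, s}  [new]
{p, r, s} --2--> {q, r, s}  [seen]
{r} --0--> {r, s}  [new]
{r} --1--> {p, q}  [new]
{r} --2--> {r, s}  [seen]
{q, r} --0--> {p, q, r, s}  [seen]
{q, r} --1--> {p, q, r, s}  [seen]
{q, r} --2--> {r, s}  [seen]
{p, q, s} --0--> {p, q, r, s}  [seen]
{p, q, s} --1--> {p, q, r, s}  [seen]
{p, q, s} --2--> {q, r, s}  [seen]
{r, s} --0--> {q, r, s}  [seen]
{r, s} --1--> {p, q, s}  [seen]
{r, s} --2--> {q, r, s}  [seen]
{p, q} --0--> {p, q, r, s}  [seen]
{p, q} --1--> {p, q, r, s}  [seen]
{p, q} --2--> {r, s}  [seen]
Reachable DFA states: {p}, {p, q, r, s}, {q}, {s}, {q, r, s}, {p, r, s}, {r}, {q, r}, {p, q, s}, {r, s}, {p, q}.

11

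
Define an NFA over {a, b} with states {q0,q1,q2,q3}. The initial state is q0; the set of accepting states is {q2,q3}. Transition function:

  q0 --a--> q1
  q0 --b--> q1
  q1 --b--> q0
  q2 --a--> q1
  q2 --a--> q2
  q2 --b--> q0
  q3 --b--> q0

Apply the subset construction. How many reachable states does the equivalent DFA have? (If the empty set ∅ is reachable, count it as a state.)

3

Start state of the DFA: {q0}.
{q0} --a--> {q1}  [new]
{q0} --b--> {q1}  [seen]
{q1} --a--> ∅  [new]
{q1} --b--> {q0}  [seen]
∅ --a--> ∅  [seen]
∅ --b--> ∅  [seen]
Reachable DFA states: {q0}, {q1}, ∅.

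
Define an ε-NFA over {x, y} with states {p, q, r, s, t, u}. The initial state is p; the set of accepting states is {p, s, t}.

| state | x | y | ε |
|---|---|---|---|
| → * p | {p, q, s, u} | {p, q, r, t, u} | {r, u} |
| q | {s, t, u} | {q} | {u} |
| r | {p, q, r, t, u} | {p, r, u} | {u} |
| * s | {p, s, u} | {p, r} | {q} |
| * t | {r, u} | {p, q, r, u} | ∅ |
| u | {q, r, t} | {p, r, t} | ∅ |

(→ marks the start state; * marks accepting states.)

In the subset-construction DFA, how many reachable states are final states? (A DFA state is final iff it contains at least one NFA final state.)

Start state of the DFA: {p, r, u} (ε-closure of the NFA start).
{p, r, u} --x--> {p, q, r, s, t, u}  [new]
{p, r, u} --y--> {p, q, r, t, u}  [new]
{p, q, r, s, t, u} --x--> {p, q, r, s, t, u}  [seen]
{p, q, r, s, t, u} --y--> {p, q, r, t, u}  [seen]
{p, q, r, t, u} --x--> {p, q, r, s, t, u}  [seen]
{p, q, r, t, u} --y--> {p, q, r, t, u}  [seen]
Reachable DFA states: {p, r, u}, {p, q, r, s, t, u}, {p, q, r, t, u}.
Accepting DFA states (contain an NFA accepting state): {p, r, u}, {p, q, r, s, t, u}, {p, q, r, t, u}.

3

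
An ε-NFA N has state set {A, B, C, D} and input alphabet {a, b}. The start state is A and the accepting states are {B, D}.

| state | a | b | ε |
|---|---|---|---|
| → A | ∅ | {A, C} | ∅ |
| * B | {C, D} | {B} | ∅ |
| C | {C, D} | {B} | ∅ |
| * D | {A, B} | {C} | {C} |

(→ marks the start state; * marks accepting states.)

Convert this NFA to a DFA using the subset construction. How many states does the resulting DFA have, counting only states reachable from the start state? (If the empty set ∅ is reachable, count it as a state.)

Start state of the DFA: {A} (ε-closure of the NFA start).
{A} --a--> ∅  [new]
{A} --b--> {A, C}  [new]
∅ --a--> ∅  [seen]
∅ --b--> ∅  [seen]
{A, C} --a--> {C, D}  [new]
{A, C} --b--> {A, B, C}  [new]
{C, D} --a--> {A, B, C, D}  [new]
{C, D} --b--> {B, C}  [new]
{A, B, C} --a--> {C, D}  [seen]
{A, B, C} --b--> {A, B, C}  [seen]
{A, B, C, D} --a--> {A, B, C, D}  [seen]
{A, B, C, D} --b--> {A, B, C}  [seen]
{B, C} --a--> {C, D}  [seen]
{B, C} --b--> {B}  [new]
{B} --a--> {C, D}  [seen]
{B} --b--> {B}  [seen]
Reachable DFA states: {A}, ∅, {A, C}, {C, D}, {A, B, C}, {A, B, C, D}, {B, C}, {B}.

8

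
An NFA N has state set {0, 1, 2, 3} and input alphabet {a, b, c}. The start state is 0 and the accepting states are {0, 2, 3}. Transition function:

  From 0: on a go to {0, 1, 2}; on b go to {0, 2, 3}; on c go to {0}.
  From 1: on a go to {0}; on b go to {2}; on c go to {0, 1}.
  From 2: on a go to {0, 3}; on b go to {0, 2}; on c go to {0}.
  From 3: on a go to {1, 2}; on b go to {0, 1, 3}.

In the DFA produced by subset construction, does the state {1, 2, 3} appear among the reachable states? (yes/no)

Start state of the DFA: {0}.
{0} --a--> {0, 1, 2}  [new]
{0} --b--> {0, 2, 3}  [new]
{0} --c--> {0}  [seen]
{0, 1, 2} --a--> {0, 1, 2, 3}  [new]
{0, 1, 2} --b--> {0, 2, 3}  [seen]
{0, 1, 2} --c--> {0, 1}  [new]
{0, 2, 3} --a--> {0, 1, 2, 3}  [seen]
{0, 2, 3} --b--> {0, 1, 2, 3}  [seen]
{0, 2, 3} --c--> {0}  [seen]
{0, 1, 2, 3} --a--> {0, 1, 2, 3}  [seen]
{0, 1, 2, 3} --b--> {0, 1, 2, 3}  [seen]
{0, 1, 2, 3} --c--> {0, 1}  [seen]
{0, 1} --a--> {0, 1, 2}  [seen]
{0, 1} --b--> {0, 2, 3}  [seen]
{0, 1} --c--> {0, 1}  [seen]
Reachable DFA states: {0}, {0, 1, 2}, {0, 2, 3}, {0, 1, 2, 3}, {0, 1}.
{1, 2, 3} is not among them.

no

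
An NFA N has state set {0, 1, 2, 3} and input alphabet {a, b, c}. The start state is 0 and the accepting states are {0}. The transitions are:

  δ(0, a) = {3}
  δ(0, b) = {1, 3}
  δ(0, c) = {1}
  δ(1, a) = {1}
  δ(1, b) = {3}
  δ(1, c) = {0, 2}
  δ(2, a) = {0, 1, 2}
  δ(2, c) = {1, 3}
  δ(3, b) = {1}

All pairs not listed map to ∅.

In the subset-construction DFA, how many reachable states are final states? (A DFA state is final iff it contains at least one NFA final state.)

Start state of the DFA: {0}.
{0} --a--> {3}  [new]
{0} --b--> {1, 3}  [new]
{0} --c--> {1}  [new]
{3} --a--> ∅  [new]
{3} --b--> {1}  [seen]
{3} --c--> ∅  [seen]
{1, 3} --a--> {1}  [seen]
{1, 3} --b--> {1, 3}  [seen]
{1, 3} --c--> {0, 2}  [new]
{1} --a--> {1}  [seen]
{1} --b--> {3}  [seen]
{1} --c--> {0, 2}  [seen]
∅ --a--> ∅  [seen]
∅ --b--> ∅  [seen]
∅ --c--> ∅  [seen]
{0, 2} --a--> {0, 1, 2, 3}  [new]
{0, 2} --b--> {1, 3}  [seen]
{0, 2} --c--> {1, 3}  [seen]
{0, 1, 2, 3} --a--> {0, 1, 2, 3}  [seen]
{0, 1, 2, 3} --b--> {1, 3}  [seen]
{0, 1, 2, 3} --c--> {0, 1, 2, 3}  [seen]
Reachable DFA states: {0}, {3}, {1, 3}, {1}, ∅, {0, 2}, {0, 1, 2, 3}.
Accepting DFA states (contain an NFA accepting state): {0}, {0, 2}, {0, 1, 2, 3}.

3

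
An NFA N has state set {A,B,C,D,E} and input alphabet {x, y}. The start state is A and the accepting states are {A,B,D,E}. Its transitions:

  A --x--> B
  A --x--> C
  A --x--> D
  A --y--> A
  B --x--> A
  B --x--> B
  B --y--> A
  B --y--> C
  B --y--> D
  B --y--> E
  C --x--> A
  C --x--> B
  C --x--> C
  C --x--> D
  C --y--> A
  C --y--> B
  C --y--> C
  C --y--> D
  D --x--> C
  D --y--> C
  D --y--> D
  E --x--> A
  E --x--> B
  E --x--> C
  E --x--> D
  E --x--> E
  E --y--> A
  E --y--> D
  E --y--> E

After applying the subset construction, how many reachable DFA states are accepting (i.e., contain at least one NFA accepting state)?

Start state of the DFA: {A}.
{A} --x--> {B,C,D}  [new]
{A} --y--> {A}  [seen]
{B,C,D} --x--> {A,B,C,D}  [new]
{B,C,D} --y--> {A,B,C,D,E}  [new]
{A,B,C,D} --x--> {A,B,C,D}  [seen]
{A,B,C,D} --y--> {A,B,C,D,E}  [seen]
{A,B,C,D,E} --x--> {A,B,C,D,E}  [seen]
{A,B,C,D,E} --y--> {A,B,C,D,E}  [seen]
Reachable DFA states: {A}, {B,C,D}, {A,B,C,D}, {A,B,C,D,E}.
Accepting DFA states (contain an NFA accepting state): {A}, {B,C,D}, {A,B,C,D}, {A,B,C,D,E}.

4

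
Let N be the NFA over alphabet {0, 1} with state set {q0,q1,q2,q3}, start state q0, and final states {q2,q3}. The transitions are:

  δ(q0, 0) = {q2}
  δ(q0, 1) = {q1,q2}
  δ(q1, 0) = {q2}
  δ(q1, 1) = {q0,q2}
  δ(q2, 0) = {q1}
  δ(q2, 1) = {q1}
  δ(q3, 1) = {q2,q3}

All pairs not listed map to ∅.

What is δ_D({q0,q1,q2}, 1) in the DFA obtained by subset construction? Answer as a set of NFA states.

δ(q0,1) = {q1,q2}; δ(q1,1) = {q0,q2}; δ(q2,1) = {q1}.
Union: {q0,q1,q2}.

{q0,q1,q2}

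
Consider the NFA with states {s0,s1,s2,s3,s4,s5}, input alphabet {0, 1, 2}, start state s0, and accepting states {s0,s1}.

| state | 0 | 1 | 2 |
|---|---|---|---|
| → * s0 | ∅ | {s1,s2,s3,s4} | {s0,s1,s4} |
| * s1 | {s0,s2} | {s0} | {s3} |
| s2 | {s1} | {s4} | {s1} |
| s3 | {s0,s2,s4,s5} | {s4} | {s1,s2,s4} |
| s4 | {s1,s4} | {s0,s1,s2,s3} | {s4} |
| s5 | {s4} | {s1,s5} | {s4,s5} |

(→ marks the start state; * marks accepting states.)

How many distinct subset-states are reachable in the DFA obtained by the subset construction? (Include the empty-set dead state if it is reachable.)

Start state of the DFA: {s0}.
{s0} --0--> ∅  [new]
{s0} --1--> {s1,s2,s3,s4}  [new]
{s0} --2--> {s0,s1,s4}  [new]
∅ --0--> ∅  [seen]
∅ --1--> ∅  [seen]
∅ --2--> ∅  [seen]
{s1,s2,s3,s4} --0--> {s0,s1,s2,s4,s5}  [new]
{s1,s2,s3,s4} --1--> {s0,s1,s2,s3,s4}  [new]
{s1,s2,s3,s4} --2--> {s1,s2,s3,s4}  [seen]
{s0,s1,s4} --0--> {s0,s1,s2,s4}  [new]
{s0,s1,s4} --1--> {s0,s1,s2,s3,s4}  [seen]
{s0,s1,s4} --2--> {s0,s1,s3,s4}  [new]
{s0,s1,s2,s4,s5} --0--> {s0,s1,s2,s4}  [seen]
{s0,s1,s2,s4,s5} --1--> {s0,s1,s2,s3,s4,s5}  [new]
{s0,s1,s2,s4,s5} --2--> {s0,s1,s3,s4,s5}  [new]
{s0,s1,s2,s3,s4} --0--> {s0,s1,s2,s4,s5}  [seen]
{s0,s1,s2,s3,s4} --1--> {s0,s1,s2,s3,s4}  [seen]
{s0,s1,s2,s3,s4} --2--> {s0,s1,s2,s3,s4}  [seen]
{s0,s1,s2,s4} --0--> {s0,s1,s2,s4}  [seen]
{s0,s1,s2,s4} --1--> {s0,s1,s2,s3,s4}  [seen]
{s0,s1,s2,s4} --2--> {s0,s1,s3,s4}  [seen]
{s0,s1,s3,s4} --0--> {s0,s1,s2,s4,s5}  [seen]
{s0,s1,s3,s4} --1--> {s0,s1,s2,s3,s4}  [seen]
{s0,s1,s3,s4} --2--> {s0,s1,s2,s3,s4}  [seen]
{s0,s1,s2,s3,s4,s5} --0--> {s0,s1,s2,s4,s5}  [seen]
{s0,s1,s2,s3,s4,s5} --1--> {s0,s1,s2,s3,s4,s5}  [seen]
{s0,s1,s2,s3,s4,s5} --2--> {s0,s1,s2,s3,s4,s5}  [seen]
{s0,s1,s3,s4,s5} --0--> {s0,s1,s2,s4,s5}  [seen]
{s0,s1,s3,s4,s5} --1--> {s0,s1,s2,s3,s4,s5}  [seen]
{s0,s1,s3,s4,s5} --2--> {s0,s1,s2,s3,s4,s5}  [seen]
Reachable DFA states: {s0}, ∅, {s1,s2,s3,s4}, {s0,s1,s4}, {s0,s1,s2,s4,s5}, {s0,s1,s2,s3,s4}, {s0,s1,s2,s4}, {s0,s1,s3,s4}, {s0,s1,s2,s3,s4,s5}, {s0,s1,s3,s4,s5}.

10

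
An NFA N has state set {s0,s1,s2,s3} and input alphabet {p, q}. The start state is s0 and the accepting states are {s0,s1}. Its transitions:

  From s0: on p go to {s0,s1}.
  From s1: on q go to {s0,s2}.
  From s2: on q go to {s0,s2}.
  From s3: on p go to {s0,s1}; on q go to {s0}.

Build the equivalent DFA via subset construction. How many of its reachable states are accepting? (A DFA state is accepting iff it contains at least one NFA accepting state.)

3

Start state of the DFA: {s0}.
{s0} --p--> {s0,s1}  [new]
{s0} --q--> ∅  [new]
{s0,s1} --p--> {s0,s1}  [seen]
{s0,s1} --q--> {s0,s2}  [new]
∅ --p--> ∅  [seen]
∅ --q--> ∅  [seen]
{s0,s2} --p--> {s0,s1}  [seen]
{s0,s2} --q--> {s0,s2}  [seen]
Reachable DFA states: {s0}, {s0,s1}, ∅, {s0,s2}.
Accepting DFA states (contain an NFA accepting state): {s0}, {s0,s1}, {s0,s2}.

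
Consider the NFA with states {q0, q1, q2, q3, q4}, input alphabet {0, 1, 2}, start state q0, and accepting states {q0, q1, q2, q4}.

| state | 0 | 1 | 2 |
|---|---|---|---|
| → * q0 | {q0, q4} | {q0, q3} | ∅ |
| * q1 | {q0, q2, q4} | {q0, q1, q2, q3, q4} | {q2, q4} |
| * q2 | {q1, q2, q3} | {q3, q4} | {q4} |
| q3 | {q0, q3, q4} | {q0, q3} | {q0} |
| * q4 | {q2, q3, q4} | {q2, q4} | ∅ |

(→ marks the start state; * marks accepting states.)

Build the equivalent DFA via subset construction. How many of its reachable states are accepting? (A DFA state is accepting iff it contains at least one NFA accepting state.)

11

Start state of the DFA: {q0}.
{q0} --0--> {q0, q4}  [new]
{q0} --1--> {q0, q3}  [new]
{q0} --2--> ∅  [new]
{q0, q4} --0--> {q0, q2, q3, q4}  [new]
{q0, q4} --1--> {q0, q2, q3, q4}  [seen]
{q0, q4} --2--> ∅  [seen]
{q0, q3} --0--> {q0, q3, q4}  [new]
{q0, q3} --1--> {q0, q3}  [seen]
{q0, q3} --2--> {q0}  [seen]
∅ --0--> ∅  [seen]
∅ --1--> ∅  [seen]
∅ --2--> ∅  [seen]
{q0, q2, q3, q4} --0--> {q0, q1, q2, q3, q4}  [new]
{q0, q2, q3, q4} --1--> {q0, q2, q3, q4}  [seen]
{q0, q2, q3, q4} --2--> {q0, q4}  [seen]
{q0, q3, q4} --0--> {q0, q2, q3, q4}  [seen]
{q0, q3, q4} --1--> {q0, q2, q3, q4}  [seen]
{q0, q3, q4} --2--> {q0}  [seen]
{q0, q1, q2, q3, q4} --0--> {q0, q1, q2, q3, q4}  [seen]
{q0, q1, q2, q3, q4} --1--> {q0, q1, q2, q3, q4}  [seen]
{q0, q1, q2, q3, q4} --2--> {q0, q2, q4}  [new]
{q0, q2, q4} --0--> {q0, q1, q2, q3, q4}  [seen]
{q0, q2, q4} --1--> {q0, q2, q3, q4}  [seen]
{q0, q2, q4} --2--> {q4}  [new]
{q4} --0--> {q2, q3, q4}  [new]
{q4} --1--> {q2, q4}  [new]
{q4} --2--> ∅  [seen]
{q2, q3, q4} --0--> {q0, q1, q2, q3, q4}  [seen]
{q2, q3, q4} --1--> {q0, q2, q3, q4}  [seen]
{q2, q3, q4} --2--> {q0, q4}  [seen]
{q2, q4} --0--> {q1, q2, q3, q4}  [new]
{q2, q4} --1--> {q2, q3, q4}  [seen]
{q2, q4} --2--> {q4}  [seen]
{q1, q2, q3, q4} --0--> {q0, q1, q2, q3, q4}  [seen]
{q1, q2, q3, q4} --1--> {q0, q1, q2, q3, q4}  [seen]
{q1, q2, q3, q4} --2--> {q0, q2, q4}  [seen]
Reachable DFA states: {q0}, {q0, q4}, {q0, q3}, ∅, {q0, q2, q3, q4}, {q0, q3, q4}, {q0, q1, q2, q3, q4}, {q0, q2, q4}, {q4}, {q2, q3, q4}, {q2, q4}, {q1, q2, q3, q4}.
Accepting DFA states (contain an NFA accepting state): {q0}, {q0, q4}, {q0, q3}, {q0, q2, q3, q4}, {q0, q3, q4}, {q0, q1, q2, q3, q4}, {q0, q2, q4}, {q4}, {q2, q3, q4}, {q2, q4}, {q1, q2, q3, q4}.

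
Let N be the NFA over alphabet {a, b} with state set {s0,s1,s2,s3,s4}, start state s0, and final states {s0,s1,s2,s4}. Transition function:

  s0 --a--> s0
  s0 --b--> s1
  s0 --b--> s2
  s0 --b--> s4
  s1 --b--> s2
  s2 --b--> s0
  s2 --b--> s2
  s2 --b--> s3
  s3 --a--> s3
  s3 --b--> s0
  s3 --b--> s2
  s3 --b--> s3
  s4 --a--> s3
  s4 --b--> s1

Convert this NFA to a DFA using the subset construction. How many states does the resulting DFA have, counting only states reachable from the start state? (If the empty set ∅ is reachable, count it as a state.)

Start state of the DFA: {s0}.
{s0} --a--> {s0}  [seen]
{s0} --b--> {s1,s2,s4}  [new]
{s1,s2,s4} --a--> {s3}  [new]
{s1,s2,s4} --b--> {s0,s1,s2,s3}  [new]
{s3} --a--> {s3}  [seen]
{s3} --b--> {s0,s2,s3}  [new]
{s0,s1,s2,s3} --a--> {s0,s3}  [new]
{s0,s1,s2,s3} --b--> {s0,s1,s2,s3,s4}  [new]
{s0,s2,s3} --a--> {s0,s3}  [seen]
{s0,s2,s3} --b--> {s0,s1,s2,s3,s4}  [seen]
{s0,s3} --a--> {s0,s3}  [seen]
{s0,s3} --b--> {s0,s1,s2,s3,s4}  [seen]
{s0,s1,s2,s3,s4} --a--> {s0,s3}  [seen]
{s0,s1,s2,s3,s4} --b--> {s0,s1,s2,s3,s4}  [seen]
Reachable DFA states: {s0}, {s1,s2,s4}, {s3}, {s0,s1,s2,s3}, {s0,s2,s3}, {s0,s3}, {s0,s1,s2,s3,s4}.

7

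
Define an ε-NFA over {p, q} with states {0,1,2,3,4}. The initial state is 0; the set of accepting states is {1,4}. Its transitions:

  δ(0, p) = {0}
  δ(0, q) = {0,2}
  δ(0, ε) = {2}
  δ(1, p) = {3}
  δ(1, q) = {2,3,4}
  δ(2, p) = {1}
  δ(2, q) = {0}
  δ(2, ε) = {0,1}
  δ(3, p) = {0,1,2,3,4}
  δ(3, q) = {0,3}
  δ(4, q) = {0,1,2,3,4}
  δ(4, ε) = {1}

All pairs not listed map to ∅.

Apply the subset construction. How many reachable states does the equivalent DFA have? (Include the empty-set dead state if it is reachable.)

Start state of the DFA: {0,1,2} (ε-closure of the NFA start).
{0,1,2} --p--> {0,1,2,3}  [new]
{0,1,2} --q--> {0,1,2,3,4}  [new]
{0,1,2,3} --p--> {0,1,2,3,4}  [seen]
{0,1,2,3} --q--> {0,1,2,3,4}  [seen]
{0,1,2,3,4} --p--> {0,1,2,3,4}  [seen]
{0,1,2,3,4} --q--> {0,1,2,3,4}  [seen]
Reachable DFA states: {0,1,2}, {0,1,2,3}, {0,1,2,3,4}.

3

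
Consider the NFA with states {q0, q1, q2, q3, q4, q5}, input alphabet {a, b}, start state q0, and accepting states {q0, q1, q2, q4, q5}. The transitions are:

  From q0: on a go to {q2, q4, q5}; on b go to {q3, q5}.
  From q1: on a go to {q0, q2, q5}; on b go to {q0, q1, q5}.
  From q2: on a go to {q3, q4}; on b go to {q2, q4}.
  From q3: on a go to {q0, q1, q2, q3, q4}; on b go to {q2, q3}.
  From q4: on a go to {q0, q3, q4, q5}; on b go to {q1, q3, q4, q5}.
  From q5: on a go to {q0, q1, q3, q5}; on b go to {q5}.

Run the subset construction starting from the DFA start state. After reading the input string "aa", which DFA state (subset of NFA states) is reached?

Start: {q0}.
δ(q0,a) = {q2, q4, q5}.
Union: {q2, q4, q5}.
After a: {q2, q4, q5}.
δ(q2,a) = {q3, q4}; δ(q4,a) = {q0, q3, q4, q5}; δ(q5,a) = {q0, q1, q3, q5}.
Union: {q0, q1, q3, q4, q5}.
After a: {q0, q1, q3, q4, q5}.

{q0, q1, q3, q4, q5}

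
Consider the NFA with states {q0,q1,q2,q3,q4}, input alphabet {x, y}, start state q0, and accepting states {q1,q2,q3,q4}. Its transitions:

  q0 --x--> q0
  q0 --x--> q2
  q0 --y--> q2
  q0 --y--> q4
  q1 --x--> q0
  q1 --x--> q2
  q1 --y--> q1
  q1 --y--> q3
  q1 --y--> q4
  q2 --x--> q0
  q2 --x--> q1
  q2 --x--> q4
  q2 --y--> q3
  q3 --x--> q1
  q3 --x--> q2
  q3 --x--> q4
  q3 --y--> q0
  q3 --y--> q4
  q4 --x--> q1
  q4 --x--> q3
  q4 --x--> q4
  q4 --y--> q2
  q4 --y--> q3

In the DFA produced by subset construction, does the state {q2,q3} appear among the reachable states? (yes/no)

Start state of the DFA: {q0}.
{q0} --x--> {q0,q2}  [new]
{q0} --y--> {q2,q4}  [new]
{q0,q2} --x--> {q0,q1,q2,q4}  [new]
{q0,q2} --y--> {q2,q3,q4}  [new]
{q2,q4} --x--> {q0,q1,q3,q4}  [new]
{q2,q4} --y--> {q2,q3}  [new]
{q0,q1,q2,q4} --x--> {q0,q1,q2,q3,q4}  [new]
{q0,q1,q2,q4} --y--> {q1,q2,q3,q4}  [new]
{q2,q3,q4} --x--> {q0,q1,q2,q3,q4}  [seen]
{q2,q3,q4} --y--> {q0,q2,q3,q4}  [new]
{q0,q1,q3,q4} --x--> {q0,q1,q2,q3,q4}  [seen]
{q0,q1,q3,q4} --y--> {q0,q1,q2,q3,q4}  [seen]
{q2,q3} --x--> {q0,q1,q2,q4}  [seen]
{q2,q3} --y--> {q0,q3,q4}  [new]
{q0,q1,q2,q3,q4} --x--> {q0,q1,q2,q3,q4}  [seen]
{q0,q1,q2,q3,q4} --y--> {q0,q1,q2,q3,q4}  [seen]
{q1,q2,q3,q4} --x--> {q0,q1,q2,q3,q4}  [seen]
{q1,q2,q3,q4} --y--> {q0,q1,q2,q3,q4}  [seen]
{q0,q2,q3,q4} --x--> {q0,q1,q2,q3,q4}  [seen]
{q0,q2,q3,q4} --y--> {q0,q2,q3,q4}  [seen]
{q0,q3,q4} --x--> {q0,q1,q2,q3,q4}  [seen]
{q0,q3,q4} --y--> {q0,q2,q3,q4}  [seen]
Reachable DFA states: {q0}, {q0,q2}, {q2,q4}, {q0,q1,q2,q4}, {q2,q3,q4}, {q0,q1,q3,q4}, {q2,q3}, {q0,q1,q2,q3,q4}, {q1,q2,q3,q4}, {q0,q2,q3,q4}, {q0,q3,q4}.
{q2,q3} is among them.

yes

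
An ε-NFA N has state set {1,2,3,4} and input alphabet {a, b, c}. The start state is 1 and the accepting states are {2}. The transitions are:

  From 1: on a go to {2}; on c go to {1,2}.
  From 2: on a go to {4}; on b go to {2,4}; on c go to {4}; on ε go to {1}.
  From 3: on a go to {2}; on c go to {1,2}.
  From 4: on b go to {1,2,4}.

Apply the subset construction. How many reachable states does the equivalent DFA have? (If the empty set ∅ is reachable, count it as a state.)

Start state of the DFA: {1} (ε-closure of the NFA start).
{1} --a--> {1,2}  [new]
{1} --b--> ∅  [new]
{1} --c--> {1,2}  [seen]
{1,2} --a--> {1,2,4}  [new]
{1,2} --b--> {1,2,4}  [seen]
{1,2} --c--> {1,2,4}  [seen]
∅ --a--> ∅  [seen]
∅ --b--> ∅  [seen]
∅ --c--> ∅  [seen]
{1,2,4} --a--> {1,2,4}  [seen]
{1,2,4} --b--> {1,2,4}  [seen]
{1,2,4} --c--> {1,2,4}  [seen]
Reachable DFA states: {1}, {1,2}, ∅, {1,2,4}.

4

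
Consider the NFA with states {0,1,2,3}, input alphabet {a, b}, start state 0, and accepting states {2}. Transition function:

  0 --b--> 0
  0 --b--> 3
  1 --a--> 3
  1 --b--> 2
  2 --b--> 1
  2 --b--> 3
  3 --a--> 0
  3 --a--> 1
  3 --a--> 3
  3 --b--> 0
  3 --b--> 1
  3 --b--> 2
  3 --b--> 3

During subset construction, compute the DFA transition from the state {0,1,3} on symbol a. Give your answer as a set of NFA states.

{0,1,3}

δ(0,a) = ∅; δ(1,a) = {3}; δ(3,a) = {0,1,3}.
Union: {0,1,3}.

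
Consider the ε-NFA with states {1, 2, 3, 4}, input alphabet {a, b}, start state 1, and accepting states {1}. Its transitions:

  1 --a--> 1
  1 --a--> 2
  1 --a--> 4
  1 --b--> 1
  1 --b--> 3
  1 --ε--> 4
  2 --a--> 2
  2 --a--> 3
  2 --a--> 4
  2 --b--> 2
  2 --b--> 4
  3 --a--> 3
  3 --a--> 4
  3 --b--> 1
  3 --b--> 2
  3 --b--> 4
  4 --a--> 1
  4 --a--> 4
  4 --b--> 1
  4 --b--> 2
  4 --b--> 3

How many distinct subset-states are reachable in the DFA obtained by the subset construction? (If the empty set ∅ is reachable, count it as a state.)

Start state of the DFA: {1, 4} (ε-closure of the NFA start).
{1, 4} --a--> {1, 2, 4}  [new]
{1, 4} --b--> {1, 2, 3, 4}  [new]
{1, 2, 4} --a--> {1, 2, 3, 4}  [seen]
{1, 2, 4} --b--> {1, 2, 3, 4}  [seen]
{1, 2, 3, 4} --a--> {1, 2, 3, 4}  [seen]
{1, 2, 3, 4} --b--> {1, 2, 3, 4}  [seen]
Reachable DFA states: {1, 4}, {1, 2, 4}, {1, 2, 3, 4}.

3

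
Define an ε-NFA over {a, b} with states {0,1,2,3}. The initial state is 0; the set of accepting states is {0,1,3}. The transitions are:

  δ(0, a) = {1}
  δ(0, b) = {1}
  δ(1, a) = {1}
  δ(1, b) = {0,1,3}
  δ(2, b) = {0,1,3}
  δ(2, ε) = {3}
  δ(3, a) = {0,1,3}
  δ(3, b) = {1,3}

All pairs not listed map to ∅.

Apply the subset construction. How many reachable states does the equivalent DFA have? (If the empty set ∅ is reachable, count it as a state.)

Start state of the DFA: {0} (ε-closure of the NFA start).
{0} --a--> {1}  [new]
{0} --b--> {1}  [seen]
{1} --a--> {1}  [seen]
{1} --b--> {0,1,3}  [new]
{0,1,3} --a--> {0,1,3}  [seen]
{0,1,3} --b--> {0,1,3}  [seen]
Reachable DFA states: {0}, {1}, {0,1,3}.

3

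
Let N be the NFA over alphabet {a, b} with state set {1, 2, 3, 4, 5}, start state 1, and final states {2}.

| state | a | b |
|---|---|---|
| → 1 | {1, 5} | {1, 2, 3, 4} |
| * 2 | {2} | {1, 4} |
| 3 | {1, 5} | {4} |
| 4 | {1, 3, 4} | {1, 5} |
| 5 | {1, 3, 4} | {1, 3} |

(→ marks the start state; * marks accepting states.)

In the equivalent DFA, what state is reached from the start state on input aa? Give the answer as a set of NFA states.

{1, 3, 4, 5}

Start: {1}.
δ(1,a) = {1, 5}.
Union: {1, 5}.
After a: {1, 5}.
δ(1,a) = {1, 5}; δ(5,a) = {1, 3, 4}.
Union: {1, 3, 4, 5}.
After a: {1, 3, 4, 5}.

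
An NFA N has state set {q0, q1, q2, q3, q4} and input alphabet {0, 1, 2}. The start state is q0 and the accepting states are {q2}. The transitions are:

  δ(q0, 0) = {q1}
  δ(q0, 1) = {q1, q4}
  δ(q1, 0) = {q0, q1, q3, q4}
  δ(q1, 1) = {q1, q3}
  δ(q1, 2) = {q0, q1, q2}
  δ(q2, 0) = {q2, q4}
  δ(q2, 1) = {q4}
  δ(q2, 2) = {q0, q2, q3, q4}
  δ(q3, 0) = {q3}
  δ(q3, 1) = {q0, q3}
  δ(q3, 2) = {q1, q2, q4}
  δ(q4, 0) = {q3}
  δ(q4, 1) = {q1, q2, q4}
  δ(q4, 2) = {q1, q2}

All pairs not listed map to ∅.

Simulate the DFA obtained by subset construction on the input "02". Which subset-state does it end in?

{q0, q1, q2}

Start: {q0}.
δ(q0,0) = {q1}.
Union: {q1}.
After 0: {q1}.
δ(q1,2) = {q0, q1, q2}.
Union: {q0, q1, q2}.
After 2: {q0, q1, q2}.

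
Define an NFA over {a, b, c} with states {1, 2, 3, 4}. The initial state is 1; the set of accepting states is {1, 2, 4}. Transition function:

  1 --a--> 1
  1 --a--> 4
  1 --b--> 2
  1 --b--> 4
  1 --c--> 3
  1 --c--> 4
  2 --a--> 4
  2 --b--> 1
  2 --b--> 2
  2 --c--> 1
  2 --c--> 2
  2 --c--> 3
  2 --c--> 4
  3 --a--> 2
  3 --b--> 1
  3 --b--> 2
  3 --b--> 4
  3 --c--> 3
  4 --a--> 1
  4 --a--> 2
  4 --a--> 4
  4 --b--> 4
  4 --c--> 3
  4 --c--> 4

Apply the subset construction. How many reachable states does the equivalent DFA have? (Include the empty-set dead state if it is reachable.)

Start state of the DFA: {1}.
{1} --a--> {1, 4}  [new]
{1} --b--> {2, 4}  [new]
{1} --c--> {3, 4}  [new]
{1, 4} --a--> {1, 2, 4}  [new]
{1, 4} --b--> {2, 4}  [seen]
{1, 4} --c--> {3, 4}  [seen]
{2, 4} --a--> {1, 2, 4}  [seen]
{2, 4} --b--> {1, 2, 4}  [seen]
{2, 4} --c--> {1, 2, 3, 4}  [new]
{3, 4} --a--> {1, 2, 4}  [seen]
{3, 4} --b--> {1, 2, 4}  [seen]
{3, 4} --c--> {3, 4}  [seen]
{1, 2, 4} --a--> {1, 2, 4}  [seen]
{1, 2, 4} --b--> {1, 2, 4}  [seen]
{1, 2, 4} --c--> {1, 2, 3, 4}  [seen]
{1, 2, 3, 4} --a--> {1, 2, 4}  [seen]
{1, 2, 3, 4} --b--> {1, 2, 4}  [seen]
{1, 2, 3, 4} --c--> {1, 2, 3, 4}  [seen]
Reachable DFA states: {1}, {1, 4}, {2, 4}, {3, 4}, {1, 2, 4}, {1, 2, 3, 4}.

6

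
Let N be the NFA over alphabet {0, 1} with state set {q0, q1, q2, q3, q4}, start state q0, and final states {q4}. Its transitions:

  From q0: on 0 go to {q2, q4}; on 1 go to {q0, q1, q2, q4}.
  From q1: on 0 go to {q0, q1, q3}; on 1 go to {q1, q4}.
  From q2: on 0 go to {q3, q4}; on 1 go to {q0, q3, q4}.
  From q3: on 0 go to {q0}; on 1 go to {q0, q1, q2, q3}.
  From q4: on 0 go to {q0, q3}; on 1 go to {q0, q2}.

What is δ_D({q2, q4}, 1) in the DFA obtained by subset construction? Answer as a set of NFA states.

δ(q2,1) = {q0, q3, q4}; δ(q4,1) = {q0, q2}.
Union: {q0, q2, q3, q4}.

{q0, q2, q3, q4}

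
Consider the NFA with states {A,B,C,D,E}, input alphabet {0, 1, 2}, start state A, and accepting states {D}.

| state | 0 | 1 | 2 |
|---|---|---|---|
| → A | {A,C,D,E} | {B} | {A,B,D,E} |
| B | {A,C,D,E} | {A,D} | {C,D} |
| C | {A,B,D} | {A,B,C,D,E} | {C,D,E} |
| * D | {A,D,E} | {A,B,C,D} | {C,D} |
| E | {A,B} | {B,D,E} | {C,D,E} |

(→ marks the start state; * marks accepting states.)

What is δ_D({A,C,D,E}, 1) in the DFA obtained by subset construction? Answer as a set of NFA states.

{A,B,C,D,E}

δ(A,1) = {B}; δ(C,1) = {A,B,C,D,E}; δ(D,1) = {A,B,C,D}; δ(E,1) = {B,D,E}.
Union: {A,B,C,D,E}.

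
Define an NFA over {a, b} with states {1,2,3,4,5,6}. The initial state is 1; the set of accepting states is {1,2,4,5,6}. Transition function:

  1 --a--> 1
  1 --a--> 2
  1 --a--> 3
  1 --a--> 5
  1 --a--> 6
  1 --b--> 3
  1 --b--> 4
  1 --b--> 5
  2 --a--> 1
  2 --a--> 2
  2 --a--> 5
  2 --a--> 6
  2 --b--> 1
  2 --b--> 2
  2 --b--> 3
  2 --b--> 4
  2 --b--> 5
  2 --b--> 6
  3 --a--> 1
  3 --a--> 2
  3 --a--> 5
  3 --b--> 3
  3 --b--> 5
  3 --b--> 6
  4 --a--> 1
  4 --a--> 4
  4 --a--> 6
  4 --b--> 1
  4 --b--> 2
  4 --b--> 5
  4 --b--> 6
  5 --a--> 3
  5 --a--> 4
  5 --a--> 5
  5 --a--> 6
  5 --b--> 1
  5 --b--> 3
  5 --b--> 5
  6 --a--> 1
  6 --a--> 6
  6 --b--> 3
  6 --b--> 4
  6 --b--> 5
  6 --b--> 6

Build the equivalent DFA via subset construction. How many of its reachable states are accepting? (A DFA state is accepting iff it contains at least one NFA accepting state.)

4

Start state of the DFA: {1}.
{1} --a--> {1,2,3,5,6}  [new]
{1} --b--> {3,4,5}  [new]
{1,2,3,5,6} --a--> {1,2,3,4,5,6}  [new]
{1,2,3,5,6} --b--> {1,2,3,4,5,6}  [seen]
{3,4,5} --a--> {1,2,3,4,5,6}  [seen]
{3,4,5} --b--> {1,2,3,5,6}  [seen]
{1,2,3,4,5,6} --a--> {1,2,3,4,5,6}  [seen]
{1,2,3,4,5,6} --b--> {1,2,3,4,5,6}  [seen]
Reachable DFA states: {1}, {1,2,3,5,6}, {3,4,5}, {1,2,3,4,5,6}.
Accepting DFA states (contain an NFA accepting state): {1}, {1,2,3,5,6}, {3,4,5}, {1,2,3,4,5,6}.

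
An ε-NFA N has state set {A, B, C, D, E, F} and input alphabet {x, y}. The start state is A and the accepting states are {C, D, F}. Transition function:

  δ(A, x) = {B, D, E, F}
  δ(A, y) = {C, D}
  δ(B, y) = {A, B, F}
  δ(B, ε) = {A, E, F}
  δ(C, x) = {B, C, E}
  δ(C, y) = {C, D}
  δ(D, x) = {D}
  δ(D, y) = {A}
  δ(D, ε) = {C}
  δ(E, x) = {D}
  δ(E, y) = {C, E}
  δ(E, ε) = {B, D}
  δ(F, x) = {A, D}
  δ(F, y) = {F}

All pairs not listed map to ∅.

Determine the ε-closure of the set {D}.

Begin with {D}.
D →ε {C}; add C.
ε-closure = {C, D}.

{C, D}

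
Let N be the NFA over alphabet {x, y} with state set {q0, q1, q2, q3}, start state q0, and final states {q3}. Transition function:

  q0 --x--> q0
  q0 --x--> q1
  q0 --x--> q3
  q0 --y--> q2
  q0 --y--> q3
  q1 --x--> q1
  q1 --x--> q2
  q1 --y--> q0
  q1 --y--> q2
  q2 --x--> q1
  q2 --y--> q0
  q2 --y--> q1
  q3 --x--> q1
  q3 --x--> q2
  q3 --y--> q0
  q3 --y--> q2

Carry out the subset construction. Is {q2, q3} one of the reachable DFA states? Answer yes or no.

Start state of the DFA: {q0}.
{q0} --x--> {q0, q1, q3}  [new]
{q0} --y--> {q2, q3}  [new]
{q0, q1, q3} --x--> {q0, q1, q2, q3}  [new]
{q0, q1, q3} --y--> {q0, q2, q3}  [new]
{q2, q3} --x--> {q1, q2}  [new]
{q2, q3} --y--> {q0, q1, q2}  [new]
{q0, q1, q2, q3} --x--> {q0, q1, q2, q3}  [seen]
{q0, q1, q2, q3} --y--> {q0, q1, q2, q3}  [seen]
{q0, q2, q3} --x--> {q0, q1, q2, q3}  [seen]
{q0, q2, q3} --y--> {q0, q1, q2, q3}  [seen]
{q1, q2} --x--> {q1, q2}  [seen]
{q1, q2} --y--> {q0, q1, q2}  [seen]
{q0, q1, q2} --x--> {q0, q1, q2, q3}  [seen]
{q0, q1, q2} --y--> {q0, q1, q2, q3}  [seen]
Reachable DFA states: {q0}, {q0, q1, q3}, {q2, q3}, {q0, q1, q2, q3}, {q0, q2, q3}, {q1, q2}, {q0, q1, q2}.
{q2, q3} is among them.

yes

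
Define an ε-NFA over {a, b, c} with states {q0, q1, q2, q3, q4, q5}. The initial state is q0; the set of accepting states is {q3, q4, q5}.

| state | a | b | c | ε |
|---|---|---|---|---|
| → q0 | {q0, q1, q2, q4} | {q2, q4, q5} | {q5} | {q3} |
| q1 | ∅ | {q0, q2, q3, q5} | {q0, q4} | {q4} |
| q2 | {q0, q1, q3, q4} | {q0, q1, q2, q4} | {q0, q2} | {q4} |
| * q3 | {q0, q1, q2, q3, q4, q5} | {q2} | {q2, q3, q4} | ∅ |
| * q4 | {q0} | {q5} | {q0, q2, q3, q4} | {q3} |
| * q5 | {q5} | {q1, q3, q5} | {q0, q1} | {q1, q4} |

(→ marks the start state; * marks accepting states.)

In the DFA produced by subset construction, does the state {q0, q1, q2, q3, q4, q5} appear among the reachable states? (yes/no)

Start state of the DFA: {q0, q3} (ε-closure of the NFA start).
{q0, q3} --a--> {q0, q1, q2, q3, q4, q5}  [new]
{q0, q3} --b--> {q1, q2, q3, q4, q5}  [new]
{q0, q3} --c--> {q1, q2, q3, q4, q5}  [seen]
{q0, q1, q2, q3, q4, q5} --a--> {q0, q1, q2, q3, q4, q5}  [seen]
{q0, q1, q2, q3, q4, q5} --b--> {q0, q1, q2, q3, q4, q5}  [seen]
{q0, q1, q2, q3, q4, q5} --c--> {q0, q1, q2, q3, q4, q5}  [seen]
{q1, q2, q3, q4, q5} --a--> {q0, q1, q2, q3, q4, q5}  [seen]
{q1, q2, q3, q4, q5} --b--> {q0, q1, q2, q3, q4, q5}  [seen]
{q1, q2, q3, q4, q5} --c--> {q0, q1, q2, q3, q4}  [new]
{q0, q1, q2, q3, q4} --a--> {q0, q1, q2, q3, q4, q5}  [seen]
{q0, q1, q2, q3, q4} --b--> {q0, q1, q2, q3, q4, q5}  [seen]
{q0, q1, q2, q3, q4} --c--> {q0, q1, q2, q3, q4, q5}  [seen]
Reachable DFA states: {q0, q3}, {q0, q1, q2, q3, q4, q5}, {q1, q2, q3, q4, q5}, {q0, q1, q2, q3, q4}.
{q0, q1, q2, q3, q4, q5} is among them.

yes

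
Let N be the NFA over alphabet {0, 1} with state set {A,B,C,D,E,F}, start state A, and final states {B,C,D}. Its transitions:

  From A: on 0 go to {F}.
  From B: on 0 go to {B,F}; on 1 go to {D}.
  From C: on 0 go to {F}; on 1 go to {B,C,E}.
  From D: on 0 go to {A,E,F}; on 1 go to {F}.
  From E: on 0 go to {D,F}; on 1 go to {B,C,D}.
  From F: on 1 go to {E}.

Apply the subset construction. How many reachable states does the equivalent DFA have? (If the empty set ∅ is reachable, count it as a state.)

15

Start state of the DFA: {A}.
{A} --0--> {F}  [new]
{A} --1--> ∅  [new]
{F} --0--> ∅  [seen]
{F} --1--> {E}  [new]
∅ --0--> ∅  [seen]
∅ --1--> ∅  [seen]
{E} --0--> {D,F}  [new]
{E} --1--> {B,C,D}  [new]
{D,F} --0--> {A,E,F}  [new]
{D,F} --1--> {E,F}  [new]
{B,C,D} --0--> {A,B,E,F}  [new]
{B,C,D} --1--> {B,C,D,E,F}  [new]
{A,E,F} --0--> {D,F}  [seen]
{A,E,F} --1--> {B,C,D,E}  [new]
{E,F} --0--> {D,F}  [seen]
{E,F} --1--> {B,C,D,E}  [seen]
{A,B,E,F} --0--> {B,D,F}  [new]
{A,B,E,F} --1--> {B,C,D,E}  [seen]
{B,C,D,E,F} --0--> {A,B,D,E,F}  [new]
{B,C,D,E,F} --1--> {B,C,D,E,F}  [seen]
{B,C,D,E} --0--> {A,B,D,E,F}  [seen]
{B,C,D,E} --1--> {B,C,D,E,F}  [seen]
{B,D,F} --0--> {A,B,E,F}  [seen]
{B,D,F} --1--> {D,E,F}  [new]
{A,B,D,E,F} --0--> {A,B,D,E,F}  [seen]
{A,B,D,E,F} --1--> {B,C,D,E,F}  [seen]
{D,E,F} --0--> {A,D,E,F}  [new]
{D,E,F} --1--> {B,C,D,E,F}  [seen]
{A,D,E,F} --0--> {A,D,E,F}  [seen]
{A,D,E,F} --1--> {B,C,D,E,F}  [seen]
Reachable DFA states: {A}, {F}, ∅, {E}, {D,F}, {B,C,D}, {A,E,F}, {E,F}, {A,B,E,F}, {B,C,D,E,F}, {B,C,D,E}, {B,D,F}, {A,B,D,E,F}, {D,E,F}, {A,D,E,F}.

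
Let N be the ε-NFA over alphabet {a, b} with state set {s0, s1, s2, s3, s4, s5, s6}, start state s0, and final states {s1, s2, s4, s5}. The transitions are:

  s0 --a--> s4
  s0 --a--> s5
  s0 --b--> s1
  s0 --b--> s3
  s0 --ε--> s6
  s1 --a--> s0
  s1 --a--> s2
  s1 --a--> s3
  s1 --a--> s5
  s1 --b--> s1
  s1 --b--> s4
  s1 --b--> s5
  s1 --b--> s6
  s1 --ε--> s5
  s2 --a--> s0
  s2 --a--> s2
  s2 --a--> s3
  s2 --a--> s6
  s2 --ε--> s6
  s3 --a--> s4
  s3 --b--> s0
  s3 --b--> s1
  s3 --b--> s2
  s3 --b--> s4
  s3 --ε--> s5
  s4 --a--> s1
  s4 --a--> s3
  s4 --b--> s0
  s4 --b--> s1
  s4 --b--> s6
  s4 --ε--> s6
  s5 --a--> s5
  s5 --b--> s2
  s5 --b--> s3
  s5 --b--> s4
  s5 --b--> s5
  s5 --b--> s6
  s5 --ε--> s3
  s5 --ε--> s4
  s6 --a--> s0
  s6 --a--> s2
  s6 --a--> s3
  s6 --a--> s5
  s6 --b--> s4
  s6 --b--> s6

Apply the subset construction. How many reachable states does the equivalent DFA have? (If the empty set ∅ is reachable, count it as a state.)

4

Start state of the DFA: {s0, s6} (ε-closure of the NFA start).
{s0, s6} --a--> {s0, s2, s3, s4, s5, s6}  [new]
{s0, s6} --b--> {s1, s3, s4, s5, s6}  [new]
{s0, s2, s3, s4, s5, s6} --a--> {s0, s1, s2, s3, s4, s5, s6}  [new]
{s0, s2, s3, s4, s5, s6} --b--> {s0, s1, s2, s3, s4, s5, s6}  [seen]
{s1, s3, s4, s5, s6} --a--> {s0, s1, s2, s3, s4, s5, s6}  [seen]
{s1, s3, s4, s5, s6} --b--> {s0, s1, s2, s3, s4, s5, s6}  [seen]
{s0, s1, s2, s3, s4, s5, s6} --a--> {s0, s1, s2, s3, s4, s5, s6}  [seen]
{s0, s1, s2, s3, s4, s5, s6} --b--> {s0, s1, s2, s3, s4, s5, s6}  [seen]
Reachable DFA states: {s0, s6}, {s0, s2, s3, s4, s5, s6}, {s1, s3, s4, s5, s6}, {s0, s1, s2, s3, s4, s5, s6}.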